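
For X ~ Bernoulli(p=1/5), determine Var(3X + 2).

For X ~ Bernoulli(p=1/5):
Var(X) = \frac{4}{25}
Var(3X + 2) = (3)² × Var(X) = 9 × \frac{4}{25} = \frac{36}{25}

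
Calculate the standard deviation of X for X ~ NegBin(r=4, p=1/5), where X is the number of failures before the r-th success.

For X ~ NegBin(r=4, p=1/5), where X is the number of failures before the r-th success:
Var(X) = 80
SD(X) = √(Var(X)) = √(80) = 4 \sqrt{5}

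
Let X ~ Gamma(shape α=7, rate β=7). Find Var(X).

For X ~ Gamma(shape α=7, rate β=7):
Var(X) = \frac{1}{7}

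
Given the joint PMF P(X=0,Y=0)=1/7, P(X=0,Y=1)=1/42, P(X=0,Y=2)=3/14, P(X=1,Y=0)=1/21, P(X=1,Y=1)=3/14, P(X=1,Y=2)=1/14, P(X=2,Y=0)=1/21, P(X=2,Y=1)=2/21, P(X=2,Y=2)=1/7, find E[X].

First find marginal of X:
P(X=0) = 8/21
P(X=1) = 1/3
P(X=2) = 2/7
E[X] = 0 × 8/21 + 1 × 1/3 + 2 × 2/7 = 19/21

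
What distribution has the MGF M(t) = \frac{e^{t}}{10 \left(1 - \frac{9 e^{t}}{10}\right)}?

The MGF M(t) = \frac{e^{t}}{10 \left(1 - \frac{9 e^{t}}{10}\right)} is the standard form for the Geometric distribution.
Comparing with the known MGF formula identifies: Geometric(p=1/10), X = trial number of first success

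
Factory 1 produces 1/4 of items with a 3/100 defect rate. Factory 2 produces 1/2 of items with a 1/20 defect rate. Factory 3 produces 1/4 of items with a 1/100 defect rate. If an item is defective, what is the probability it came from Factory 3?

Using Bayes' theorem:
P(F1) = 1/4, P(D|F1) = 3/100
P(F2) = 1/2, P(D|F2) = 1/20
P(F3) = 1/4, P(D|F3) = 1/100
P(D) = P(D|F1)P(F1) + P(D|F2)P(F2) + P(D|F3)P(F3)
     = \frac{7}{200}
P(F3|D) = P(D|F3)P(F3) / P(D)
= \frac{1}{14}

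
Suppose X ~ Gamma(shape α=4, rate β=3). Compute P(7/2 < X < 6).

P(7/2 < X < 6) = ∫_{7/2}^{6} f(x) dx
where f(x) = \frac{27 x^{3} e^{- 3 x}}{2}
= - \frac{1153}{e^{18}} + \frac{4153}{16 e^{\frac{21}{2}}}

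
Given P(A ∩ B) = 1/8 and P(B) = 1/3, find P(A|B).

P(A|B) = P(A ∩ B) / P(B)
= (1/8) / (1/3)
= 3/8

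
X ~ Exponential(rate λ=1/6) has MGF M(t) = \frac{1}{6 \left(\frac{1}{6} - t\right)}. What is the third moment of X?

To find E[X^3], compute M^(3)(0):
M^(1)(t) = \frac{1}{6 \left(\frac{1}{6} - t\right)^{2}}
M^(2)(t) = \frac{1}{3 \left(\frac{1}{6} - t\right)^{3}}
M^(3)(t) = \frac{1}{\left(\frac{1}{6} - t\right)^{4}}
M^(3)(0) = 1296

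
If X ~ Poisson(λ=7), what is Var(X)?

For X ~ Poisson(λ=7):
Var(X) = 7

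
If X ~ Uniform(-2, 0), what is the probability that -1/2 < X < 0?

P(-1/2 < X < 0) = ∫_{-1/2}^{0} f(x) dx
where f(x) = \frac{1}{2}
= \frac{1}{4}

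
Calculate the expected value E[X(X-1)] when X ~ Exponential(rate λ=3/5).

E[X(X-1)] = E[X² - X] = E[X²] - E[X]
E[X] = \frac{5}{3}
E[X²] = Var(X) + (E[X])² = \frac{25}{9} + (\frac{5}{3})² = \frac{50}{9}
E[X(X-1)] = \frac{50}{9} - \frac{5}{3} = \frac{35}{9}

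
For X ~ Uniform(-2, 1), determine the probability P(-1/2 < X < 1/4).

P(-1/2 < X < 1/4) = ∫_{-1/2}^{1/4} f(x) dx
where f(x) = \frac{1}{3}
= \frac{1}{4}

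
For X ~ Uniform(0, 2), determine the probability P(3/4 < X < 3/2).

P(3/4 < X < 3/2) = ∫_{3/4}^{3/2} f(x) dx
where f(x) = \frac{1}{2}
= \frac{3}{8}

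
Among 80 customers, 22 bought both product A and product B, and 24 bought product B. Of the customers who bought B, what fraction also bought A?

P(A ∩ B) = 22/80 = 11/40
P(B) = 24/80 = 3/10
P(A|B) = P(A ∩ B) / P(B) = (11/40) / (3/10) = 11/12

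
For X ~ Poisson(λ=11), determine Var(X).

For X ~ Poisson(λ=11):
Var(X) = 11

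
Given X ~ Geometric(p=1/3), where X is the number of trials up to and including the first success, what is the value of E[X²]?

Using the identity E[X²] = Var(X) + (E[X])²:
E[X] = 3
Var(X) = 6
E[X²] = 6 + (3)²
= 15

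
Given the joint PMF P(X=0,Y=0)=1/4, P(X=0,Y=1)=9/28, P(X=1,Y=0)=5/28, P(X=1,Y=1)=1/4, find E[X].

First find marginal of X:
P(X=0) = 4/7
P(X=1) = 3/7
E[X] = 0 × 4/7 + 1 × 3/7 = 3/7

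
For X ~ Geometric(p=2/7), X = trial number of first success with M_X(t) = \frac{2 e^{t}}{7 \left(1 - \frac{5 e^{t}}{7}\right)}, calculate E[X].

To find E[X], compute M^(1)(0):
M^(1)(t) = \frac{2 e^{t}}{7 \left(1 - \frac{5 e^{t}}{7}\right)} + \frac{10 e^{2 t}}{49 \left(1 - \frac{5 e^{t}}{7}\right)^{2}}
M^(1)(0) = \frac{7}{2}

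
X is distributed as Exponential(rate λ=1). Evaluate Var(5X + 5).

For X ~ Exponential(rate λ=1):
Var(X) = 1
Var(5X + 5) = (5)² × Var(X) = 25 × 1 = 25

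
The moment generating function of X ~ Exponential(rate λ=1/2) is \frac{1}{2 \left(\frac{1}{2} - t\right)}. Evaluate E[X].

To find E[X], compute M^(1)(0):
M^(1)(t) = \frac{1}{2 \left(\frac{1}{2} - t\right)^{2}}
M^(1)(0) = 2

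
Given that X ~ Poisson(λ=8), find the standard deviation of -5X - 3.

For X ~ Poisson(λ=8):
Var(X) = 8
SD(X) = √(Var(X)) = √(8) = 2 \sqrt{2}
SD(-5X - 3) = |-5| × SD(X) = 5 × 2 \sqrt{2} = 10 \sqrt{2}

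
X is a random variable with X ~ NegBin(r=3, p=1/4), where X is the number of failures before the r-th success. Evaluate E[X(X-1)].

E[X(X-1)] = E[X² - X] = E[X²] - E[X]
E[X] = 9
E[X²] = Var(X) + (E[X])² = 36 + (9)² = 117
E[X(X-1)] = 117 - 9 = 108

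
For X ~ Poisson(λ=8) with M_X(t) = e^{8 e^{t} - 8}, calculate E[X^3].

To find E[X^3], compute M^(3)(0):
M^(1)(t) = 8 e^{t} e^{8 e^{t} - 8}
M^(2)(t) = 64 e^{2 t} e^{8 e^{t} - 8} + 8 e^{t} e^{8 e^{t} - 8}
M^(3)(t) = 512 e^{3 t} e^{8 e^{t} - 8} + 192 e^{2 t} e^{8 e^{t} - 8} + 8 e^{t} e^{8 e^{t} - 8}
M^(3)(0) = 712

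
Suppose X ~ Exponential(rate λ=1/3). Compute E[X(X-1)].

E[X(X-1)] = E[X² - X] = E[X²] - E[X]
E[X] = 3
E[X²] = Var(X) + (E[X])² = 9 + (3)² = 18
E[X(X-1)] = 18 - 3 = 15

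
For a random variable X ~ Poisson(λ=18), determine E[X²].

Using the identity E[X²] = Var(X) + (E[X])²:
E[X] = 18
Var(X) = 18
E[X²] = 18 + (18)²
= 342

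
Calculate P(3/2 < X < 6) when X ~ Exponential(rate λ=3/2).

P(3/2 < X < 6) = ∫_{3/2}^{6} f(x) dx
where f(x) = \frac{3 e^{- \frac{3 x}{2}}}{2}
= - \frac{1}{e^{9}} + e^{- \frac{9}{4}}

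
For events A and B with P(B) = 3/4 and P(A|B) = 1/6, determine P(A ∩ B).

By definition, P(A|B) = P(A ∩ B) / P(B)
So P(A ∩ B) = P(A|B) × P(B)
= 1/6 × 3/4
= 1/8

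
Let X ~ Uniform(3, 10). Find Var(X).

For X ~ Uniform(3, 10):
Var(X) = \frac{49}{12}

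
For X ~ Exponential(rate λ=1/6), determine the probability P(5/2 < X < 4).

P(5/2 < X < 4) = ∫_{5/2}^{4} f(x) dx
where f(x) = \frac{e^{- \frac{x}{6}}}{6}
= - \frac{1}{e^{\frac{2}{3}}} + e^{- \frac{5}{12}}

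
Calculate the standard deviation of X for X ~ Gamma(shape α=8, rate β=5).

For X ~ Gamma(shape α=8, rate β=5):
Var(X) = \frac{8}{25}
SD(X) = √(Var(X)) = √(\frac{8}{25}) = \frac{2 \sqrt{2}}{5}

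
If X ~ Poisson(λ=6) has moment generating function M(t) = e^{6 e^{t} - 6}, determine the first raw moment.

To find E[X], compute M^(1)(0):
M^(1)(t) = 6 e^{t} e^{6 e^{t} - 6}
M^(1)(0) = 6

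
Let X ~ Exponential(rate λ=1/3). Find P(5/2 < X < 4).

P(5/2 < X < 4) = ∫_{5/2}^{4} f(x) dx
where f(x) = \frac{e^{- \frac{x}{3}}}{3}
= - \frac{1}{e^{\frac{4}{3}}} + e^{- \frac{5}{6}}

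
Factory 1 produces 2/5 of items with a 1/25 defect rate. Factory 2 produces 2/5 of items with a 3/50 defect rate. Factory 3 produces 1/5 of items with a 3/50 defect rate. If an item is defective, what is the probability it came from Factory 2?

Using Bayes' theorem:
P(F1) = 2/5, P(D|F1) = 1/25
P(F2) = 2/5, P(D|F2) = 3/50
P(F3) = 1/5, P(D|F3) = 3/50
P(D) = P(D|F1)P(F1) + P(D|F2)P(F2) + P(D|F3)P(F3)
     = \frac{13}{250}
P(F2|D) = P(D|F2)P(F2) / P(D)
= \frac{6}{13}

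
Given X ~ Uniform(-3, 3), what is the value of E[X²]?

Using the identity E[X²] = Var(X) + (E[X])²:
E[X] = 0
Var(X) = 3
E[X²] = 3 + (0)²
= 3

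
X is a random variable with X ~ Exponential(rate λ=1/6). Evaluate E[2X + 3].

For X ~ Exponential(rate λ=1/6):
E[X] = 6
E[2X + 3] = 2 × E[X] + 3 = 15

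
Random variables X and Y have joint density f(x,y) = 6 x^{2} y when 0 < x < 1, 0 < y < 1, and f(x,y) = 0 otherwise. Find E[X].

E[X] = ∫_0^1 ∫_0^1 x × f(x,y) dy dx
= ∫_0^1 ∫_0^1 x × (6 x^{2} y) dy dx
= \frac{3}{4}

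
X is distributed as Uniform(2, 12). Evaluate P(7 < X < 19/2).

P(7 < X < 19/2) = ∫_{7}^{19/2} f(x) dx
where f(x) = \frac{1}{10}
= \frac{1}{4}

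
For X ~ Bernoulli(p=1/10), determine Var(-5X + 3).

For X ~ Bernoulli(p=1/10):
Var(X) = \frac{9}{100}
Var(-5X + 3) = (-5)² × Var(X) = 25 × \frac{9}{100} = \frac{9}{4}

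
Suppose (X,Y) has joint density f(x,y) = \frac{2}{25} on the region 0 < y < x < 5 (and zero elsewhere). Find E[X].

f_X(x) = ∫_0^x \frac{2}{25} dy = \frac{2 x}{25}
E[X] = ∫_0^5 x × (\frac{2 x}{25}) dx = \frac{10}{3}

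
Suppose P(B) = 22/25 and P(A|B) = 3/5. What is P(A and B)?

By definition, P(A|B) = P(A ∩ B) / P(B)
So P(A ∩ B) = P(A|B) × P(B)
= 3/5 × 22/25
= 66/125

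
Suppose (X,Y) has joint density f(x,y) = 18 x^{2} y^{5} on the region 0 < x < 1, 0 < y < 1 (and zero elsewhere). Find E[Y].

E[Y] = ∫_0^1 ∫_0^1 y × f(x,y) dx dy
= \frac{6}{7}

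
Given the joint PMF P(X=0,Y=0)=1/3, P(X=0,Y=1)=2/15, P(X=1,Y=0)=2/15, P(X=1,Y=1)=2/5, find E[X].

First find marginal of X:
P(X=0) = 7/15
P(X=1) = 8/15
E[X] = 0 × 7/15 + 1 × 8/15 = 8/15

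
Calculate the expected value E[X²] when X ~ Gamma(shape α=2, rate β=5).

Using the identity E[X²] = Var(X) + (E[X])²:
E[X] = \frac{2}{5}
Var(X) = \frac{2}{25}
E[X²] = \frac{2}{25} + (\frac{2}{5})²
= \frac{6}{25}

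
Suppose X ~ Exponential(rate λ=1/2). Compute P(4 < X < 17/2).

P(4 < X < 17/2) = ∫_{4}^{17/2} f(x) dx
where f(x) = \frac{e^{- \frac{x}{2}}}{2}
= - \frac{1}{e^{\frac{17}{4}}} + e^{-2}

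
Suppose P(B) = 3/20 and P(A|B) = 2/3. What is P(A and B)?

By definition, P(A|B) = P(A ∩ B) / P(B)
So P(A ∩ B) = P(A|B) × P(B)
= 2/3 × 3/20
= 1/10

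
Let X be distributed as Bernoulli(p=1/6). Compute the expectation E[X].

For X ~ Bernoulli(p=1/6), the expected value is:
E[X] = \frac{1}{6}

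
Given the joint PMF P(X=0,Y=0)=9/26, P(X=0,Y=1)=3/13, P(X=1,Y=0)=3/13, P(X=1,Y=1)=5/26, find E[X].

First find marginal of X:
P(X=0) = 15/26
P(X=1) = 11/26
E[X] = 0 × 15/26 + 1 × 11/26 = 11/26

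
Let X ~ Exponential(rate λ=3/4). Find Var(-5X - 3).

For X ~ Exponential(rate λ=3/4):
Var(X) = \frac{16}{9}
Var(-5X - 3) = (-5)² × Var(X) = 25 × \frac{16}{9} = \frac{400}{9}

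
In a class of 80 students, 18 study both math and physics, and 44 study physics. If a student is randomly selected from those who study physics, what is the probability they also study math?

P(A ∩ B) = 18/80 = 9/40
P(B) = 44/80 = 11/20
P(A|B) = P(A ∩ B) / P(B) = (9/40) / (11/20) = 9/22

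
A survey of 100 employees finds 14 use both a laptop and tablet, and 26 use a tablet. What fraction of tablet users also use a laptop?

P(A ∩ B) = 14/100 = 7/50
P(B) = 26/100 = 13/50
P(A|B) = P(A ∩ B) / P(B) = (7/50) / (13/50) = 7/13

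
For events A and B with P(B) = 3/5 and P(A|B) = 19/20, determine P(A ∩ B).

By definition, P(A|B) = P(A ∩ B) / P(B)
So P(A ∩ B) = P(A|B) × P(B)
= 19/20 × 3/5
= 57/100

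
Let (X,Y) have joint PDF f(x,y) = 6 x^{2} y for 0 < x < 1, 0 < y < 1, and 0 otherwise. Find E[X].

E[X] = ∫_0^1 ∫_0^1 x × f(x,y) dy dx
= ∫_0^1 ∫_0^1 x × (6 x^{2} y) dy dx
= \frac{3}{4}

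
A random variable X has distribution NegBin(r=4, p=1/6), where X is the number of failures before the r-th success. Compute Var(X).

For X ~ NegBin(r=4, p=1/6), where X is the number of failures before the r-th success:
Var(X) = 120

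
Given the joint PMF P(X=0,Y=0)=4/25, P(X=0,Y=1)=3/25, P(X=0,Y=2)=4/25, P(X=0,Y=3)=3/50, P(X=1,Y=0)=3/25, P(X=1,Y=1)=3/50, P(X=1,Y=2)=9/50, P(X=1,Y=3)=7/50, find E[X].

First find marginal of X:
P(X=0) = 1/2
P(X=1) = 1/2
E[X] = 0 × 1/2 + 1 × 1/2 = 1/2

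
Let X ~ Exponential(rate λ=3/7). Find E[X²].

Using the identity E[X²] = Var(X) + (E[X])²:
E[X] = \frac{7}{3}
Var(X) = \frac{49}{9}
E[X²] = \frac{49}{9} + (\frac{7}{3})²
= \frac{98}{9}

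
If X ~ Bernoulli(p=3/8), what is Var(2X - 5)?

For X ~ Bernoulli(p=3/8):
Var(X) = \frac{15}{64}
Var(2X - 5) = (2)² × Var(X) = 4 × \frac{15}{64} = \frac{15}{16}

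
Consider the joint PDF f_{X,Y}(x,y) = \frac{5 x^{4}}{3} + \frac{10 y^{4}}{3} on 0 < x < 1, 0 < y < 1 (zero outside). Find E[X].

E[X] = ∫_0^1 ∫_0^1 x × f(x,y) dy dx
= ∫_0^1 ∫_0^1 x × (\frac{5 x^{4}}{3} + \frac{10 y^{4}}{3}) dy dx
= \frac{11}{18}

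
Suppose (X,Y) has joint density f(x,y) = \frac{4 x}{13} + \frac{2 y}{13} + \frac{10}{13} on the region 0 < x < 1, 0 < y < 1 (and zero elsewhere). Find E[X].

E[X] = ∫_0^1 ∫_0^1 x × f(x,y) dy dx
= ∫_0^1 ∫_0^1 x × (\frac{4 x}{13} + \frac{2 y}{13} + \frac{10}{13}) dy dx
= \frac{41}{78}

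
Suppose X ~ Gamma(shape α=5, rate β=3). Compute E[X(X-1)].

E[X(X-1)] = E[X² - X] = E[X²] - E[X]
E[X] = \frac{5}{3}
E[X²] = Var(X) + (E[X])² = \frac{5}{9} + (\frac{5}{3})² = \frac{10}{3}
E[X(X-1)] = \frac{10}{3} - \frac{5}{3} = \frac{5}{3}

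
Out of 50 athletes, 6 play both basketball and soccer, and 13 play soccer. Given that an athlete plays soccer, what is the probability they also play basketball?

P(A ∩ B) = 6/50 = 3/25
P(B) = 13/50
P(A|B) = P(A ∩ B) / P(B) = (3/25) / (13/50) = 6/13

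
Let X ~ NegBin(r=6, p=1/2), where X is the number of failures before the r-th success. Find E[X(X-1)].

E[X(X-1)] = E[X² - X] = E[X²] - E[X]
E[X] = 6
E[X²] = Var(X) + (E[X])² = 12 + (6)² = 48
E[X(X-1)] = 48 - 6 = 42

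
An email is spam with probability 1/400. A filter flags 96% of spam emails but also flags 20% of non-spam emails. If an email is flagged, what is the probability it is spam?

Let D = the rare event, + = positive/flagged.
P(D) = 1/400
P(+|D) = 96/100 = 24/25
P(+|D') = 20/100 = 1/5
P(+) = P(+|D)P(D) + P(+|D')P(D')
     = \frac{24}{25} × \frac{1}{400} + \frac{1}{5} × \frac{399}{400}
     = \frac{2019}{10000}
P(D|+) = P(+|D)P(D)/P(+) = \frac{8}{673}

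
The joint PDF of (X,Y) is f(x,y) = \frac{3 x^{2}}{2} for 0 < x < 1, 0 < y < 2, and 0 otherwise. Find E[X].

f_X(x) = ∫_0^2 \frac{3 x^{2}}{2} dy = 3 x^{2}
E[X] = ∫_0^1 x × (3 x^{2}) dx = \frac{3}{4}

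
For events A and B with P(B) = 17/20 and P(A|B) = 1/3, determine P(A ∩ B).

By definition, P(A|B) = P(A ∩ B) / P(B)
So P(A ∩ B) = P(A|B) × P(B)
= 1/3 × 17/20
= 17/60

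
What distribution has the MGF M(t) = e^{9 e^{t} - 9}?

The MGF M(t) = e^{9 e^{t} - 9} is the standard form for the Poisson distribution.
Comparing with the known MGF formula identifies: Poisson(λ=9)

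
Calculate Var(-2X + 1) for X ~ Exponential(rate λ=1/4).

For X ~ Exponential(rate λ=1/4):
Var(X) = 16
Var(-2X + 1) = (-2)² × Var(X) = 4 × 16 = 64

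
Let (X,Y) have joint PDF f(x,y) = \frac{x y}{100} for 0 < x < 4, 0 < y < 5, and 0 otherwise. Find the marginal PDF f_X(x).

f_X(x) = ∫_0^5 f(x,y) dy
= ∫_0^5 \frac{x y}{100} dy
= \frac{x}{8} for 0 < x < 4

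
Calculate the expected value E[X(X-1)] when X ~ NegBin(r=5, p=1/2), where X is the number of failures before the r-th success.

E[X(X-1)] = E[X² - X] = E[X²] - E[X]
E[X] = 5
E[X²] = Var(X) + (E[X])² = 10 + (5)² = 35
E[X(X-1)] = 35 - 5 = 30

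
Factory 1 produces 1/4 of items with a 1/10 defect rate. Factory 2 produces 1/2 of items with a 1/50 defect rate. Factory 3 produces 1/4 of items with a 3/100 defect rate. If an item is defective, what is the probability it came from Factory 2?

Using Bayes' theorem:
P(F1) = 1/4, P(D|F1) = 1/10
P(F2) = 1/2, P(D|F2) = 1/50
P(F3) = 1/4, P(D|F3) = 3/100
P(D) = P(D|F1)P(F1) + P(D|F2)P(F2) + P(D|F3)P(F3)
     = \frac{17}{400}
P(F2|D) = P(D|F2)P(F2) / P(D)
= \frac{4}{17}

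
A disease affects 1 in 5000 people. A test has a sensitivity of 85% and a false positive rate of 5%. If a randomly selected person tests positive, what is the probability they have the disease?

Let D = the rare event, + = positive/flagged.
P(D) = 1/5000
P(+|D) = 85/100 = 17/20
P(+|D') = 5/100 = 1/20
P(+) = P(+|D)P(D) + P(+|D')P(D')
     = \frac{17}{20} × \frac{1}{5000} + \frac{1}{20} × \frac{4999}{5000}
     = \frac{627}{12500}
P(D|+) = P(+|D)P(D)/P(+) = \frac{17}{5016}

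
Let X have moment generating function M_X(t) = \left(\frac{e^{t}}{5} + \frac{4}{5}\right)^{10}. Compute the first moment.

To find E[X], compute M^(1)(0):
M^(1)(t) = 2 \left(\frac{e^{t}}{5} + \frac{4}{5}\right)^{9} e^{t}
M^(1)(0) = 2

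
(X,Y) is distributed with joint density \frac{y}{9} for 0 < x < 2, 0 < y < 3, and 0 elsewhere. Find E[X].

f_X(x) = ∫_0^3 \frac{y}{9} dy = \frac{1}{2}
E[X] = ∫_0^2 x × (\frac{1}{2}) dx = 1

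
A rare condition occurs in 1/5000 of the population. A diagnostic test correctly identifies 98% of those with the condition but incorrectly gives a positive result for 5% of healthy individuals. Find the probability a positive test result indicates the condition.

Let D = the rare event, + = positive/flagged.
P(D) = 1/5000
P(+|D) = 98/100 = 49/50
P(+|D') = 5/100 = 1/20
P(+) = P(+|D)P(D) + P(+|D')P(D')
     = \frac{49}{50} × \frac{1}{5000} + \frac{1}{20} × \frac{4999}{5000}
     = \frac{25093}{500000}
P(D|+) = P(+|D)P(D)/P(+) = \frac{98}{25093}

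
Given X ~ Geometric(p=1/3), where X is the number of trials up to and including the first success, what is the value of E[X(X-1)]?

E[X(X-1)] = E[X² - X] = E[X²] - E[X]
E[X] = 3
E[X²] = Var(X) + (E[X])² = 6 + (3)² = 15
E[X(X-1)] = 15 - 3 = 12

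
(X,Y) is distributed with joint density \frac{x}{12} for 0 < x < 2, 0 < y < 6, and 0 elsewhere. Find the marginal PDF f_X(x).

f_X(x) = ∫_0^6 f(x,y) dy
= ∫_0^6 \frac{x}{12} dy
= \frac{x}{2} for 0 < x < 2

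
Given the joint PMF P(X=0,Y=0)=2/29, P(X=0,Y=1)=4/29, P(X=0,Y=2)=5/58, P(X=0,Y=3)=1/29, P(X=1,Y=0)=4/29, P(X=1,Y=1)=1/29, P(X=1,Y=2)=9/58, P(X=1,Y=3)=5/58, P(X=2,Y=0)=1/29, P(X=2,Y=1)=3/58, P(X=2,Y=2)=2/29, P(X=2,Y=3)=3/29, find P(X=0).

P(X=0) = P(X=0,Y=0) + P(X=0,Y=1) + P(X=0,Y=2) + P(X=0,Y=3)
= 2/29 + 4/29 + 5/58 + 1/29
= 19/58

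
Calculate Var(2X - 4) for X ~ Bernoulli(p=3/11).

For X ~ Bernoulli(p=3/11):
Var(X) = \frac{24}{121}
Var(2X - 4) = (2)² × Var(X) = 4 × \frac{24}{121} = \frac{96}{121}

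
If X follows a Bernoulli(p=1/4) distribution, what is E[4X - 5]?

For X ~ Bernoulli(p=1/4):
E[X] = \frac{1}{4}
E[4X - 5] = 4 × E[X] - 5 = -4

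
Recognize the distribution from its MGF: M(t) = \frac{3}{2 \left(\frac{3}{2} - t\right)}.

The MGF M(t) = \frac{3}{2 \left(\frac{3}{2} - t\right)} is the standard form for the Exponential distribution.
Comparing with the known MGF formula identifies: Exponential(rate λ=3/2)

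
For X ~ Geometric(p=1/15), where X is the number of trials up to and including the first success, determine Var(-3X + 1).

For X ~ Geometric(p=1/15), where X is the number of trials up to and including the first success:
Var(X) = 210
Var(-3X + 1) = (-3)² × Var(X) = 9 × 210 = 1890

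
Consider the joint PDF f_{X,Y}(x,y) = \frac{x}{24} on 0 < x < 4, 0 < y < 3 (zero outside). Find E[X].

f_X(x) = ∫_0^3 \frac{x}{24} dy = \frac{x}{8}
E[X] = ∫_0^4 x × (\frac{x}{8}) dx = \frac{8}{3}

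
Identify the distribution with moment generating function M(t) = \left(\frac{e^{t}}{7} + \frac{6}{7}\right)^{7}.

The MGF M(t) = \left(\frac{e^{t}}{7} + \frac{6}{7}\right)^{7} is the standard form for the Binomial distribution.
Comparing with the known MGF formula identifies: Binomial(n=7, p=1/7)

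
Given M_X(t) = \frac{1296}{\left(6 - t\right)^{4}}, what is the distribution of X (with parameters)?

The MGF M(t) = \frac{1296}{\left(6 - t\right)^{4}} is the standard form for the Gamma distribution.
Comparing with the known MGF formula identifies: Gamma(shape α=4, rate β=6)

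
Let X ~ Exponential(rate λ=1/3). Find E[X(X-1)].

E[X(X-1)] = E[X² - X] = E[X²] - E[X]
E[X] = 3
E[X²] = Var(X) + (E[X])² = 9 + (3)² = 18
E[X(X-1)] = 18 - 3 = 15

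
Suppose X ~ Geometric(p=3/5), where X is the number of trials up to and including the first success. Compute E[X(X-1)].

E[X(X-1)] = E[X² - X] = E[X²] - E[X]
E[X] = \frac{5}{3}
E[X²] = Var(X) + (E[X])² = \frac{10}{9} + (\frac{5}{3})² = \frac{35}{9}
E[X(X-1)] = \frac{35}{9} - \frac{5}{3} = \frac{20}{9}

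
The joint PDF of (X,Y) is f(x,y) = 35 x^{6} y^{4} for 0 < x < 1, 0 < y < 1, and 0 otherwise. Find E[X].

E[X] = ∫_0^1 ∫_0^1 x × f(x,y) dy dx
= ∫_0^1 ∫_0^1 x × (35 x^{6} y^{4}) dy dx
= \frac{7}{8}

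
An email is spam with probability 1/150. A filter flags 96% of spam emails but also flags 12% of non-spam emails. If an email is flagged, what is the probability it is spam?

Let D = the rare event, + = positive/flagged.
P(D) = 1/150
P(+|D) = 96/100 = 24/25
P(+|D') = 12/100 = 3/25
P(+) = P(+|D)P(D) + P(+|D')P(D')
     = \frac{24}{25} × \frac{1}{150} + \frac{3}{25} × \frac{149}{150}
     = \frac{157}{1250}
P(D|+) = P(+|D)P(D)/P(+) = \frac{8}{157}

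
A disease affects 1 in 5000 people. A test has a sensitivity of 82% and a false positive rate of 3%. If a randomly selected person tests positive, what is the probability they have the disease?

Let D = the rare event, + = positive/flagged.
P(D) = 1/5000
P(+|D) = 82/100 = 41/50
P(+|D') = 3/100
P(+) = P(+|D)P(D) + P(+|D')P(D')
     = \frac{41}{50} × \frac{1}{5000} + \frac{3}{100} × \frac{4999}{5000}
     = \frac{15079}{500000}
P(D|+) = P(+|D)P(D)/P(+) = \frac{82}{15079}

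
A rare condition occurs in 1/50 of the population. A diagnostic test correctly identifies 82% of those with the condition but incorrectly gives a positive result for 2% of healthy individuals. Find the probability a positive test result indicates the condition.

Let D = the rare event, + = positive/flagged.
P(D) = 1/50
P(+|D) = 82/100 = 41/50
P(+|D') = 2/100 = 1/50
P(+) = P(+|D)P(D) + P(+|D')P(D')
     = \frac{41}{50} × \frac{1}{50} + \frac{1}{50} × \frac{49}{50}
     = \frac{9}{250}
P(D|+) = P(+|D)P(D)/P(+) = \frac{41}{90}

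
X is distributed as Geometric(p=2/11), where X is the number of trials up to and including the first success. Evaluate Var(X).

For X ~ Geometric(p=2/11), where X is the number of trials up to and including the first success:
Var(X) = \frac{99}{4}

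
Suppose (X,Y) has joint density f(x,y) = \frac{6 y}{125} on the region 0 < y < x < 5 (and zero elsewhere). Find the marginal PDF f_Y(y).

f_Y(y) = ∫_y^5 \frac{6 y}{125} dx = \frac{6 y \left(5 - y\right)}{125}
for 0 < y < 5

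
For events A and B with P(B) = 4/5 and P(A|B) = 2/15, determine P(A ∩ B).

By definition, P(A|B) = P(A ∩ B) / P(B)
So P(A ∩ B) = P(A|B) × P(B)
= 2/15 × 4/5
= 8/75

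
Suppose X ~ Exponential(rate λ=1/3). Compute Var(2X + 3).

For X ~ Exponential(rate λ=1/3):
Var(X) = 9
Var(2X + 3) = (2)² × Var(X) = 4 × 9 = 36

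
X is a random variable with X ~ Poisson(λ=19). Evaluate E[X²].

Using the identity E[X²] = Var(X) + (E[X])²:
E[X] = 19
Var(X) = 19
E[X²] = 19 + (19)²
= 380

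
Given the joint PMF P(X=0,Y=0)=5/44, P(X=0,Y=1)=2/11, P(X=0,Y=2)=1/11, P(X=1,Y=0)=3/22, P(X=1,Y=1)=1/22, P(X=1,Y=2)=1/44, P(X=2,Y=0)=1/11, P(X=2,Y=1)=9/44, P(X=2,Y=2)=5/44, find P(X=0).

P(X=0) = P(X=0,Y=0) + P(X=0,Y=1) + P(X=0,Y=2)
= 5/44 + 2/11 + 1/11
= 17/44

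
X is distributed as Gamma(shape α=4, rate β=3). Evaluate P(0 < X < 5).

P(0 < X < 5) = ∫_{0}^{5} f(x) dx
where f(x) = \frac{27 x^{3} e^{- 3 x}}{2}
= 1 - \frac{691}{e^{15}}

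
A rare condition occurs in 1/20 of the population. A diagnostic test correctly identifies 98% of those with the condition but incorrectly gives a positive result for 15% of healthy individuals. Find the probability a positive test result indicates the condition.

Let D = the rare event, + = positive/flagged.
P(D) = 1/20
P(+|D) = 98/100 = 49/50
P(+|D') = 15/100 = 3/20
P(+) = P(+|D)P(D) + P(+|D')P(D')
     = \frac{49}{50} × \frac{1}{20} + \frac{3}{20} × \frac{19}{20}
     = \frac{383}{2000}
P(D|+) = P(+|D)P(D)/P(+) = \frac{98}{383}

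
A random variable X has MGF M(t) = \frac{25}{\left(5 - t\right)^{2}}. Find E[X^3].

To find E[X^3], compute M^(3)(0):
M^(1)(t) = \frac{50}{\left(5 - t\right)^{3}}
M^(2)(t) = \frac{150}{\left(5 - t\right)^{4}}
M^(3)(t) = \frac{600}{\left(5 - t\right)^{5}}
M^(3)(0) = \frac{24}{125}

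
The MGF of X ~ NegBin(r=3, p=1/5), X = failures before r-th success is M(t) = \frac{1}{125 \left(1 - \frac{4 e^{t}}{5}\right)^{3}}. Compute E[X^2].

To find E[X^2], compute M^(2)(0):
M^(1)(t) = \frac{12 e^{t}}{625 \left(1 - \frac{4 e^{t}}{5}\right)^{4}}
M^(2)(t) = \frac{12 e^{t}}{625 \left(1 - \frac{4 e^{t}}{5}\right)^{4}} + \frac{192 e^{2 t}}{3125 \left(1 - \frac{4 e^{t}}{5}\right)^{5}}
M^(2)(0) = 204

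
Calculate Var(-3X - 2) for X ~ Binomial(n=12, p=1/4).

For X ~ Binomial(n=12, p=1/4):
Var(X) = \frac{9}{4}
Var(-3X - 2) = (-3)² × Var(X) = 9 × \frac{9}{4} = \frac{81}{4}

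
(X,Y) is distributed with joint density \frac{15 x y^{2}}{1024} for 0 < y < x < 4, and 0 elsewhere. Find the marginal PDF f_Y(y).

f_Y(y) = ∫_y^4 \frac{15 x y^{2}}{1024} dx = \frac{15 y^{2} \left(16 - y^{2}\right)}{2048}
for 0 < y < 4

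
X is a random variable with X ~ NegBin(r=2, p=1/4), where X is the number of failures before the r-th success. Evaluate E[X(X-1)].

E[X(X-1)] = E[X² - X] = E[X²] - E[X]
E[X] = 6
E[X²] = Var(X) + (E[X])² = 24 + (6)² = 60
E[X(X-1)] = 60 - 6 = 54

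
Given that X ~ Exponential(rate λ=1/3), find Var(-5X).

For X ~ Exponential(rate λ=1/3):
Var(X) = 9
Var(-5X) = (-5)² × Var(X) = 25 × 9 = 225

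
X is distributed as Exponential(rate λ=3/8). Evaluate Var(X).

For X ~ Exponential(rate λ=3/8):
Var(X) = \frac{64}{9}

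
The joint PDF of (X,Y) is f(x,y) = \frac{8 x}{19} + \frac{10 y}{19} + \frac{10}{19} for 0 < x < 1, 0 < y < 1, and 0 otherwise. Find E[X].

E[X] = ∫_0^1 ∫_0^1 x × f(x,y) dy dx
= ∫_0^1 ∫_0^1 x × (\frac{8 x}{19} + \frac{10 y}{19} + \frac{10}{19}) dy dx
= \frac{61}{114}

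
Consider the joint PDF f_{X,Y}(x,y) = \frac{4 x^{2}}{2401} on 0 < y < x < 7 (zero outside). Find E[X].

f_X(x) = ∫_0^x \frac{4 x^{2}}{2401} dy = \frac{4 x^{3}}{2401}
E[X] = ∫_0^7 x × (\frac{4 x^{3}}{2401}) dx = \frac{28}{5}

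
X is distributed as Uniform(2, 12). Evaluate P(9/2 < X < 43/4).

P(9/2 < X < 43/4) = ∫_{9/2}^{43/4} f(x) dx
where f(x) = \frac{1}{10}
= \frac{5}{8}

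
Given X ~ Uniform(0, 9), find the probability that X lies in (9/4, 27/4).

P(9/4 < X < 27/4) = ∫_{9/4}^{27/4} f(x) dx
where f(x) = \frac{1}{9}
= \frac{1}{2}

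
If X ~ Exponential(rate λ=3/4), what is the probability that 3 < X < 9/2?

P(3 < X < 9/2) = ∫_{3}^{9/2} f(x) dx
where f(x) = \frac{3 e^{- \frac{3 x}{4}}}{4}
= - \frac{1}{e^{\frac{27}{8}}} + e^{- \frac{9}{4}}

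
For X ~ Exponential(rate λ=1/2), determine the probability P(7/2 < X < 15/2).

P(7/2 < X < 15/2) = ∫_{7/2}^{15/2} f(x) dx
where f(x) = \frac{e^{- \frac{x}{2}}}{2}
= - \frac{1 - e^{2}}{e^{\frac{15}{4}}}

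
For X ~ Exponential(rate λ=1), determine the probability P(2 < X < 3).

P(2 < X < 3) = ∫_{2}^{3} f(x) dx
where f(x) = e^{- x}
= - \frac{1 - e}{e^{3}}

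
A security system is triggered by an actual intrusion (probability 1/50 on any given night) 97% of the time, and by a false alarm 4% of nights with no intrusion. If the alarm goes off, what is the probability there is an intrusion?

Let D = the rare event, + = positive/flagged.
P(D) = 1/50
P(+|D) = 97/100
P(+|D') = 4/100 = 1/25
P(+) = P(+|D)P(D) + P(+|D')P(D')
     = \frac{97}{100} × \frac{1}{50} + \frac{1}{25} × \frac{49}{50}
     = \frac{293}{5000}
P(D|+) = P(+|D)P(D)/P(+) = \frac{97}{293}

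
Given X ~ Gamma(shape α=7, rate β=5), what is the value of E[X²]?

Using the identity E[X²] = Var(X) + (E[X])²:
E[X] = \frac{7}{5}
Var(X) = \frac{7}{25}
E[X²] = \frac{7}{25} + (\frac{7}{5})²
= \frac{56}{25}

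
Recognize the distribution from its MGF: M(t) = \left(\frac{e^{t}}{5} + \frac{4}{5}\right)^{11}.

The MGF M(t) = \left(\frac{e^{t}}{5} + \frac{4}{5}\right)^{11} is the standard form for the Binomial distribution.
Comparing with the known MGF formula identifies: Binomial(n=11, p=1/5)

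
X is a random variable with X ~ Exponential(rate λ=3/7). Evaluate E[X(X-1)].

E[X(X-1)] = E[X² - X] = E[X²] - E[X]
E[X] = \frac{7}{3}
E[X²] = Var(X) + (E[X])² = \frac{49}{9} + (\frac{7}{3})² = \frac{98}{9}
E[X(X-1)] = \frac{98}{9} - \frac{7}{3} = \frac{77}{9}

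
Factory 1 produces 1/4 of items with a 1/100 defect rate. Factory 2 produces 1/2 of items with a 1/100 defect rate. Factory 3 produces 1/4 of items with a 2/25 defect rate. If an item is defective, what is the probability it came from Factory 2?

Using Bayes' theorem:
P(F1) = 1/4, P(D|F1) = 1/100
P(F2) = 1/2, P(D|F2) = 1/100
P(F3) = 1/4, P(D|F3) = 2/25
P(D) = P(D|F1)P(F1) + P(D|F2)P(F2) + P(D|F3)P(F3)
     = \frac{11}{400}
P(F2|D) = P(D|F2)P(F2) / P(D)
= \frac{2}{11}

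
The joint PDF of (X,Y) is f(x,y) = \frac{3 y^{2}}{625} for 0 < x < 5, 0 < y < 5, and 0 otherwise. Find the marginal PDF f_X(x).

f_X(x) = ∫_0^5 f(x,y) dy
= ∫_0^5 \frac{3 y^{2}}{625} dy
= \frac{1}{5} for 0 < x < 5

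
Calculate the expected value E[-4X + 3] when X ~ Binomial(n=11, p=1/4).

For X ~ Binomial(n=11, p=1/4):
E[X] = \frac{11}{4}
E[-4X + 3] = -4 × E[X] + 3 = -8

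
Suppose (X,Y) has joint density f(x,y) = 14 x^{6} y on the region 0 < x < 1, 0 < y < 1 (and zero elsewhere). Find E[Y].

E[Y] = ∫_0^1 ∫_0^1 y × f(x,y) dx dy
= \frac{2}{3}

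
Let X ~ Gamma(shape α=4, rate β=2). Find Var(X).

For X ~ Gamma(shape α=4, rate β=2):
Var(X) = 1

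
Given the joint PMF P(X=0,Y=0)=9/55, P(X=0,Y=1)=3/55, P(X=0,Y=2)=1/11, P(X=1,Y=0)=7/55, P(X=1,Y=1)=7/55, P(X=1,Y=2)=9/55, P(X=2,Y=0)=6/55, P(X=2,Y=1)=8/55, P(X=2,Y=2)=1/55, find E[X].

First find marginal of X:
P(X=0) = 17/55
P(X=1) = 23/55
P(X=2) = 3/11
E[X] = 0 × 17/55 + 1 × 23/55 + 2 × 3/11 = 53/55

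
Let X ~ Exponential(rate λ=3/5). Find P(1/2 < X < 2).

P(1/2 < X < 2) = ∫_{1/2}^{2} f(x) dx
where f(x) = \frac{3 e^{- \frac{3 x}{5}}}{5}
= - \frac{1}{e^{\frac{6}{5}}} + e^{- \frac{3}{10}}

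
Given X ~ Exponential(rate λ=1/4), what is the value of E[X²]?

Using the identity E[X²] = Var(X) + (E[X])²:
E[X] = 4
Var(X) = 16
E[X²] = 16 + (4)²
= 32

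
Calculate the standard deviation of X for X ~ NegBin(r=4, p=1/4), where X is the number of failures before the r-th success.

For X ~ NegBin(r=4, p=1/4), where X is the number of failures before the r-th success:
Var(X) = 48
SD(X) = √(Var(X)) = √(48) = 4 \sqrt{3}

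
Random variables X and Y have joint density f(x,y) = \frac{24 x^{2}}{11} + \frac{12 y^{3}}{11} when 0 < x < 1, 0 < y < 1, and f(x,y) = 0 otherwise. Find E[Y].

E[Y] = ∫_0^1 ∫_0^1 y × f(x,y) dx dy
= \frac{32}{55}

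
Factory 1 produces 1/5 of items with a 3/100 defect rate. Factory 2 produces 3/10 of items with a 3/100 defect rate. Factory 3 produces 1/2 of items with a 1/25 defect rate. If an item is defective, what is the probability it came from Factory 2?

Using Bayes' theorem:
P(F1) = 1/5, P(D|F1) = 3/100
P(F2) = 3/10, P(D|F2) = 3/100
P(F3) = 1/2, P(D|F3) = 1/25
P(D) = P(D|F1)P(F1) + P(D|F2)P(F2) + P(D|F3)P(F3)
     = \frac{7}{200}
P(F2|D) = P(D|F2)P(F2) / P(D)
= \frac{9}{35}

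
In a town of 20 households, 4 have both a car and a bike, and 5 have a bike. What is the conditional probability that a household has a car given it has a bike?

P(A ∩ B) = 4/20 = 1/5
P(B) = 5/20 = 1/4
P(A|B) = P(A ∩ B) / P(B) = (1/5) / (1/4) = 4/5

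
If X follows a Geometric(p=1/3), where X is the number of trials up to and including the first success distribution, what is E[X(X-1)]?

E[X(X-1)] = E[X² - X] = E[X²] - E[X]
E[X] = 3
E[X²] = Var(X) + (E[X])² = 6 + (3)² = 15
E[X(X-1)] = 15 - 3 = 12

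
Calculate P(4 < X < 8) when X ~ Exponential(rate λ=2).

P(4 < X < 8) = ∫_{4}^{8} f(x) dx
where f(x) = 2 e^{- 2 x}
= - \frac{1 - e^{8}}{e^{16}}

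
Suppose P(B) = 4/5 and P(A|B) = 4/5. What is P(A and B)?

By definition, P(A|B) = P(A ∩ B) / P(B)
So P(A ∩ B) = P(A|B) × P(B)
= 4/5 × 4/5
= 16/25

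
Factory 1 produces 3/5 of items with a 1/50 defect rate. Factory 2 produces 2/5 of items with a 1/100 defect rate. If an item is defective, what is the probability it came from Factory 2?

Using Bayes' theorem:
P(F1) = 3/5, P(D|F1) = 1/50
P(F2) = 2/5, P(D|F2) = 1/100
P(D) = P(D|F1)P(F1) + P(D|F2)P(F2)
     = \frac{2}{125}
P(F2|D) = P(D|F2)P(F2) / P(D)
= \frac{1}{4}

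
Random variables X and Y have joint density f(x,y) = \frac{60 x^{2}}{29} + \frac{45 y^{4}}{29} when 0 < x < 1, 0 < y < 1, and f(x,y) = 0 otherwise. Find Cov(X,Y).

E[XY] = ∫∫ xy × f(x,y) dx dy = \frac{45}{116}
E[X] = \frac{39}{58}
E[Y] = \frac{35}{58}
Cov(X,Y) = E[XY] - E[X]E[Y] = - \frac{15}{841}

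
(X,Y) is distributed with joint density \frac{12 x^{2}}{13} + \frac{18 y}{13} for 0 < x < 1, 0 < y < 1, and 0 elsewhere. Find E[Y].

E[Y] = ∫_0^1 ∫_0^1 y × f(x,y) dx dy
= \frac{8}{13}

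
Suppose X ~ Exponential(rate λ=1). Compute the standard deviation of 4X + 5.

For X ~ Exponential(rate λ=1):
Var(X) = 1
SD(X) = √(Var(X)) = √(1) = 1
SD(4X + 5) = |4| × SD(X) = 4 × 1 = 4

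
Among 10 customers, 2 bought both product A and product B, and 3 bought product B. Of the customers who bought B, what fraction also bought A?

P(A ∩ B) = 2/10 = 1/5
P(B) = 3/10
P(A|B) = P(A ∩ B) / P(B) = (1/5) / (3/10) = 2/3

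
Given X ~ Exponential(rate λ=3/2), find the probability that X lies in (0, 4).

P(0 < X < 4) = ∫_{0}^{4} f(x) dx
where f(x) = \frac{3 e^{- \frac{3 x}{2}}}{2}
= 1 - e^{-6}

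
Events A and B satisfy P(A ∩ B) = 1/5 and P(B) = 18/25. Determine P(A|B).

P(A|B) = P(A ∩ B) / P(B)
= (1/5) / (18/25)
= 5/18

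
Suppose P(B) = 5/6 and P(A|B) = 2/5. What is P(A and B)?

By definition, P(A|B) = P(A ∩ B) / P(B)
So P(A ∩ B) = P(A|B) × P(B)
= 2/5 × 5/6
= 1/3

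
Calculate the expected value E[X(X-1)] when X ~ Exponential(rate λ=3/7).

E[X(X-1)] = E[X² - X] = E[X²] - E[X]
E[X] = \frac{7}{3}
E[X²] = Var(X) + (E[X])² = \frac{49}{9} + (\frac{7}{3})² = \frac{98}{9}
E[X(X-1)] = \frac{98}{9} - \frac{7}{3} = \frac{77}{9}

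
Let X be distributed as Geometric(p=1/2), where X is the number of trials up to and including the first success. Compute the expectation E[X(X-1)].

E[X(X-1)] = E[X² - X] = E[X²] - E[X]
E[X] = 2
E[X²] = Var(X) + (E[X])² = 2 + (2)² = 6
E[X(X-1)] = 6 - 2 = 4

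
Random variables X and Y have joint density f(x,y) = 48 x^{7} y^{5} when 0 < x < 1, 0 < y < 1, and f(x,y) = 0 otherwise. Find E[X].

E[X] = ∫_0^1 ∫_0^1 x × f(x,y) dy dx
= ∫_0^1 ∫_0^1 x × (48 x^{7} y^{5}) dy dx
= \frac{8}{9}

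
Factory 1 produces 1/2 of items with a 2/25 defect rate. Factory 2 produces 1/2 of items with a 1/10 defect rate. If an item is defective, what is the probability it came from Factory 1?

Using Bayes' theorem:
P(F1) = 1/2, P(D|F1) = 2/25
P(F2) = 1/2, P(D|F2) = 1/10
P(D) = P(D|F1)P(F1) + P(D|F2)P(F2)
     = \frac{9}{100}
P(F1|D) = P(D|F1)P(F1) / P(D)
= \frac{4}{9}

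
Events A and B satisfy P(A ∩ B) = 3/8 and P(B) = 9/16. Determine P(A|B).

P(A|B) = P(A ∩ B) / P(B)
= (3/8) / (9/16)
= 2/3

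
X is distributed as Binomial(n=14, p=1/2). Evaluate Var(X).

For X ~ Binomial(n=14, p=1/2):
Var(X) = \frac{7}{2}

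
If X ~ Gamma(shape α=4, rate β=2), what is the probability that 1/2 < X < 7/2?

P(1/2 < X < 7/2) = ∫_{1/2}^{7/2} f(x) dx
where f(x) = \frac{8 x^{3} e^{- 2 x}}{3}
= \frac{-269 + 8 e^{6}}{3 e^{7}}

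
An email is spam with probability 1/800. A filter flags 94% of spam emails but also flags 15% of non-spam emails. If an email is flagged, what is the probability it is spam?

Let D = the rare event, + = positive/flagged.
P(D) = 1/800
P(+|D) = 94/100 = 47/50
P(+|D') = 15/100 = 3/20
P(+) = P(+|D)P(D) + P(+|D')P(D')
     = \frac{47}{50} × \frac{1}{800} + \frac{3}{20} × \frac{799}{800}
     = \frac{12079}{80000}
P(D|+) = P(+|D)P(D)/P(+) = \frac{2}{257}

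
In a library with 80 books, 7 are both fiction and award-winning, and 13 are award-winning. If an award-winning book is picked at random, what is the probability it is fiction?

P(A ∩ B) = 7/80
P(B) = 13/80
P(A|B) = P(A ∩ B) / P(B) = (7/80) / (13/80) = 7/13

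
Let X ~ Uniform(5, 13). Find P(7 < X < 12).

P(7 < X < 12) = ∫_{7}^{12} f(x) dx
where f(x) = \frac{1}{8}
= \frac{5}{8}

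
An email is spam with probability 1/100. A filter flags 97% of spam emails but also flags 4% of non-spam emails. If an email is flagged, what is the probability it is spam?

Let D = the rare event, + = positive/flagged.
P(D) = 1/100
P(+|D) = 97/100
P(+|D') = 4/100 = 1/25
P(+) = P(+|D)P(D) + P(+|D')P(D')
     = \frac{97}{100} × \frac{1}{100} + \frac{1}{25} × \frac{99}{100}
     = \frac{493}{10000}
P(D|+) = P(+|D)P(D)/P(+) = \frac{97}{493}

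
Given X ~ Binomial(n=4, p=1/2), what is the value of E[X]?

For X ~ Binomial(n=4, p=1/2), the expected value is:
E[X] = 2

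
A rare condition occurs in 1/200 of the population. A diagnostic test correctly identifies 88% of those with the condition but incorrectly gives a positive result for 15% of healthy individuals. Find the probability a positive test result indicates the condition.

Let D = the rare event, + = positive/flagged.
P(D) = 1/200
P(+|D) = 88/100 = 22/25
P(+|D') = 15/100 = 3/20
P(+) = P(+|D)P(D) + P(+|D')P(D')
     = \frac{22}{25} × \frac{1}{200} + \frac{3}{20} × \frac{199}{200}
     = \frac{3073}{20000}
P(D|+) = P(+|D)P(D)/P(+) = \frac{88}{3073}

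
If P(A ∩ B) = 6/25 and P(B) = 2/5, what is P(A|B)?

P(A|B) = P(A ∩ B) / P(B)
= (6/25) / (2/5)
= 3/5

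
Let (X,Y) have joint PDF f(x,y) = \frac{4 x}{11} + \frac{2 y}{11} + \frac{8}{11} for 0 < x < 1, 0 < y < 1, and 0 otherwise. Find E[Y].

E[Y] = ∫_0^1 ∫_0^1 y × f(x,y) dx dy
= \frac{17}{33}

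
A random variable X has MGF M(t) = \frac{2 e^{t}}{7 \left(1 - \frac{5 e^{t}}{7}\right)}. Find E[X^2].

To find E[X^2], compute M^(2)(0):
M^(1)(t) = \frac{2 e^{t}}{7 \left(1 - \frac{5 e^{t}}{7}\right)} + \frac{10 e^{2 t}}{49 \left(1 - \frac{5 e^{t}}{7}\right)^{2}}
M^(2)(t) = \frac{2 e^{t}}{7 \left(1 - \frac{5 e^{t}}{7}\right)} + \frac{30 e^{2 t}}{49 \left(1 - \frac{5 e^{t}}{7}\right)^{2}} + \frac{100 e^{3 t}}{343 \left(1 - \frac{5 e^{t}}{7}\right)^{3}}
M^(2)(0) = 21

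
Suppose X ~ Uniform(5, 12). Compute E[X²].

Using the identity E[X²] = Var(X) + (E[X])²:
E[X] = \frac{17}{2}
Var(X) = \frac{49}{12}
E[X²] = \frac{49}{12} + (\frac{17}{2})²
= \frac{229}{3}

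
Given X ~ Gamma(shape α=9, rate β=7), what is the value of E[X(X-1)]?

E[X(X-1)] = E[X² - X] = E[X²] - E[X]
E[X] = \frac{9}{7}
E[X²] = Var(X) + (E[X])² = \frac{9}{49} + (\frac{9}{7})² = \frac{90}{49}
E[X(X-1)] = \frac{90}{49} - \frac{9}{7} = \frac{27}{49}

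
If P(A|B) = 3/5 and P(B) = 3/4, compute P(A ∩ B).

By definition, P(A|B) = P(A ∩ B) / P(B)
So P(A ∩ B) = P(A|B) × P(B)
= 3/5 × 3/4
= 9/20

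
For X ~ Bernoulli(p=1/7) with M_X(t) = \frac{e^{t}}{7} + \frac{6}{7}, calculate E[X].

To find E[X], compute M^(1)(0):
M^(1)(t) = \frac{e^{t}}{7}
M^(1)(0) = \frac{1}{7}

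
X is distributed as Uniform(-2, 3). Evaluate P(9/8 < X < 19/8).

P(9/8 < X < 19/8) = ∫_{9/8}^{19/8} f(x) dx
where f(x) = \frac{1}{5}
= \frac{1}{4}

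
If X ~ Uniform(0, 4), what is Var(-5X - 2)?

For X ~ Uniform(0, 4):
Var(X) = \frac{4}{3}
Var(-5X - 2) = (-5)² × Var(X) = 25 × \frac{4}{3} = \frac{100}{3}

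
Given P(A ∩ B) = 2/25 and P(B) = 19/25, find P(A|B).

P(A|B) = P(A ∩ B) / P(B)
= (2/25) / (19/25)
= 2/19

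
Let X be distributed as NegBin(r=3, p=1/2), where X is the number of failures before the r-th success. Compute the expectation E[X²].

Using the identity E[X²] = Var(X) + (E[X])²:
E[X] = 3
Var(X) = 6
E[X²] = 6 + (3)²
= 15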